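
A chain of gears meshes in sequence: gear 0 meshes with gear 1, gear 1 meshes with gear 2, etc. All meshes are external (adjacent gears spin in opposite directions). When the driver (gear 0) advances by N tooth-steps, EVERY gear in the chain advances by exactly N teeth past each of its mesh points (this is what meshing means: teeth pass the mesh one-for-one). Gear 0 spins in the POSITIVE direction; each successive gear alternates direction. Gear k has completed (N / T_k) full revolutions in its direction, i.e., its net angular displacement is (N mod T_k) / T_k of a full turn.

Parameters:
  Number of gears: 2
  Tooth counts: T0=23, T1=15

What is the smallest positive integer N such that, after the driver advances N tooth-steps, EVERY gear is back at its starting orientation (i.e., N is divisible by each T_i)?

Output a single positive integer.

Gear k returns to start when N is a multiple of T_k.
All gears at start simultaneously when N is a common multiple of [23, 15]; the smallest such N is lcm(23, 15).
Start: lcm = T0 = 23
Fold in T1=15: gcd(23, 15) = 1; lcm(23, 15) = 23 * 15 / 1 = 345 / 1 = 345
Full cycle length = 345

Answer: 345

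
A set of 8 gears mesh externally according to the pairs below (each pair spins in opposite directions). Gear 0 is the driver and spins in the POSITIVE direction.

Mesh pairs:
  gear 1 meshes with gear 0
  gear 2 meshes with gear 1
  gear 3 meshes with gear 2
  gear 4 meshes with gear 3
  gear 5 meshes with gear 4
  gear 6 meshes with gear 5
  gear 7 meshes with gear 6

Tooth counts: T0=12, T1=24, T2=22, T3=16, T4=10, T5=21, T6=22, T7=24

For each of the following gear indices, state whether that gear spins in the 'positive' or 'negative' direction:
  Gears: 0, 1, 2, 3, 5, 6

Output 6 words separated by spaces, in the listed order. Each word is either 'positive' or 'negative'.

Answer: positive negative positive negative negative positive

Derivation:
Gear 0 (driver): positive (depth 0)
  gear 1: meshes with gear 0 -> depth 1 -> negative (opposite of gear 0)
  gear 2: meshes with gear 1 -> depth 2 -> positive (opposite of gear 1)
  gear 3: meshes with gear 2 -> depth 3 -> negative (opposite of gear 2)
  gear 4: meshes with gear 3 -> depth 4 -> positive (opposite of gear 3)
  gear 5: meshes with gear 4 -> depth 5 -> negative (opposite of gear 4)
  gear 6: meshes with gear 5 -> depth 6 -> positive (opposite of gear 5)
  gear 7: meshes with gear 6 -> depth 7 -> negative (opposite of gear 6)
Queried indices 0, 1, 2, 3, 5, 6 -> positive, negative, positive, negative, negative, positive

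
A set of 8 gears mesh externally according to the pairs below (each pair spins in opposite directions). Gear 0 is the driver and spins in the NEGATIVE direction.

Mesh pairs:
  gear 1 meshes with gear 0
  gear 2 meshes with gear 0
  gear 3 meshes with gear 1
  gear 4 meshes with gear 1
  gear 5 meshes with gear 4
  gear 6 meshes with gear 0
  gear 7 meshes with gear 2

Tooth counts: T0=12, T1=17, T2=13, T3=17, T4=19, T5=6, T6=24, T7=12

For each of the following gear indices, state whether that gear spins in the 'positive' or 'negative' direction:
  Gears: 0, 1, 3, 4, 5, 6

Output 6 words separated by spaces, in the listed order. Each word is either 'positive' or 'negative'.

Answer: negative positive negative negative positive positive

Derivation:
Gear 0 (driver): negative (depth 0)
  gear 1: meshes with gear 0 -> depth 1 -> positive (opposite of gear 0)
  gear 2: meshes with gear 0 -> depth 1 -> positive (opposite of gear 0)
  gear 3: meshes with gear 1 -> depth 2 -> negative (opposite of gear 1)
  gear 4: meshes with gear 1 -> depth 2 -> negative (opposite of gear 1)
  gear 5: meshes with gear 4 -> depth 3 -> positive (opposite of gear 4)
  gear 6: meshes with gear 0 -> depth 1 -> positive (opposite of gear 0)
  gear 7: meshes with gear 2 -> depth 2 -> negative (opposite of gear 2)
Queried indices 0, 1, 3, 4, 5, 6 -> negative, positive, negative, negative, positive, positive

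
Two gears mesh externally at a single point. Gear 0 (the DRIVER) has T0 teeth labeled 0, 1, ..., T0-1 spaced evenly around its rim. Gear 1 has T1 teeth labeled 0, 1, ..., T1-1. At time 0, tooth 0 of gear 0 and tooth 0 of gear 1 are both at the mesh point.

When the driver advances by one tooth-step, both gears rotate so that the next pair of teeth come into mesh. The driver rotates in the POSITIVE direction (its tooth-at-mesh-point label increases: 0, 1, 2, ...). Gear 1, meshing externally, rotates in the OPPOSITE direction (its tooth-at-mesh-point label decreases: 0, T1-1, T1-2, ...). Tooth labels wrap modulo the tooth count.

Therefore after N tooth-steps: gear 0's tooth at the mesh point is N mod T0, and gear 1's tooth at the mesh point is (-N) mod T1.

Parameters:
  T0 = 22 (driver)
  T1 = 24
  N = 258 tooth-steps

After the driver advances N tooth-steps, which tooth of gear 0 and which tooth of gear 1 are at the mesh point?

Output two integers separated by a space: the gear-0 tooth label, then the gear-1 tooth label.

Gear 0 (driver, T0=22): tooth at mesh = N mod T0
  258 = 11 * 22 + 16, so 258 mod 22 = 16
  gear 0 tooth = 16
Gear 1 (driven, T1=24): tooth at mesh = (-N) mod T1
  258 = 10 * 24 + 18, so 258 mod 24 = 18
  (-258) mod 24 = (-18) mod 24 = 24 - 18 = 6
Mesh after 258 steps: gear-0 tooth 16 meets gear-1 tooth 6

Answer: 16 6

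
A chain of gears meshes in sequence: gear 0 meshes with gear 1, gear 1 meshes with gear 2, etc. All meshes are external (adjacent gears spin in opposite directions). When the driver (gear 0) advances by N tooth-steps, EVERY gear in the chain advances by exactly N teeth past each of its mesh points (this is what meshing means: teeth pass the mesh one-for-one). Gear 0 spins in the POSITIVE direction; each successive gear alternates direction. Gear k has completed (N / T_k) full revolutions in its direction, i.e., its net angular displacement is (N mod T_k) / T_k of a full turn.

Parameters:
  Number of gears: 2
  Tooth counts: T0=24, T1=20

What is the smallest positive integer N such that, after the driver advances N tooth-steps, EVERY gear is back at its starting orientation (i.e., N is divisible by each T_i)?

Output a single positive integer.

Answer: 120

Derivation:
Gear k returns to start when N is a multiple of T_k.
All gears at start simultaneously when N is a common multiple of [24, 20]; the smallest such N is lcm(24, 20).
Start: lcm = T0 = 24
Fold in T1=20: gcd(24, 20) = 4; lcm(24, 20) = 24 * 20 / 4 = 480 / 4 = 120
Full cycle length = 120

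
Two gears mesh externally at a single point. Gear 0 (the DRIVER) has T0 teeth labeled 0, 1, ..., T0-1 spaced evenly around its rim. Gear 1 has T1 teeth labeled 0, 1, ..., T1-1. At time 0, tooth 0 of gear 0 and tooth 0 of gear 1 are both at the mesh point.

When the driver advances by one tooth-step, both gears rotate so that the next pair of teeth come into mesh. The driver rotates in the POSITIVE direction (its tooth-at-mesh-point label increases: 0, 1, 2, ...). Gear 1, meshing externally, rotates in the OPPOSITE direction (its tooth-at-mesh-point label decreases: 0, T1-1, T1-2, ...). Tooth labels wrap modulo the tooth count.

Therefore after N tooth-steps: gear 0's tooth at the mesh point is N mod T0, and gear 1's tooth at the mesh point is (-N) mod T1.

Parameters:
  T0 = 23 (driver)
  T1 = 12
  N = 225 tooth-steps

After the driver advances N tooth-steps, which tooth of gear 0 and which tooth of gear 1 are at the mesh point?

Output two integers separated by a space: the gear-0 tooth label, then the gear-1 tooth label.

Answer: 18 3

Derivation:
Gear 0 (driver, T0=23): tooth at mesh = N mod T0
  225 = 9 * 23 + 18, so 225 mod 23 = 18
  gear 0 tooth = 18
Gear 1 (driven, T1=12): tooth at mesh = (-N) mod T1
  225 = 18 * 12 + 9, so 225 mod 12 = 9
  (-225) mod 12 = (-9) mod 12 = 12 - 9 = 3
Mesh after 225 steps: gear-0 tooth 18 meets gear-1 tooth 3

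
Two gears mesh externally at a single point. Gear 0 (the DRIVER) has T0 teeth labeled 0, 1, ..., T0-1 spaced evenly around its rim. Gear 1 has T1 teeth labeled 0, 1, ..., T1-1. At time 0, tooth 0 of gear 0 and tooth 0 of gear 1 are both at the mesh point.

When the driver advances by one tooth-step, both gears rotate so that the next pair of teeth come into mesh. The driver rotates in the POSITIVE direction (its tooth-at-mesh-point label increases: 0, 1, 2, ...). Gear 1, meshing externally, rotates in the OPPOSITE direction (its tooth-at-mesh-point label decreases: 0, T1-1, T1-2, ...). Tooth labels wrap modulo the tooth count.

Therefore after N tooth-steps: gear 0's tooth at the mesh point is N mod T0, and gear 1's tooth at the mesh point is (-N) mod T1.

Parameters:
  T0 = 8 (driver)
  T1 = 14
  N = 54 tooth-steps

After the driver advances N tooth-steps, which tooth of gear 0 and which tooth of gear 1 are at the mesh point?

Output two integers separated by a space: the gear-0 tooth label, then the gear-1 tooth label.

Answer: 6 2

Derivation:
Gear 0 (driver, T0=8): tooth at mesh = N mod T0
  54 = 6 * 8 + 6, so 54 mod 8 = 6
  gear 0 tooth = 6
Gear 1 (driven, T1=14): tooth at mesh = (-N) mod T1
  54 = 3 * 14 + 12, so 54 mod 14 = 12
  (-54) mod 14 = (-12) mod 14 = 14 - 12 = 2
Mesh after 54 steps: gear-0 tooth 6 meets gear-1 tooth 2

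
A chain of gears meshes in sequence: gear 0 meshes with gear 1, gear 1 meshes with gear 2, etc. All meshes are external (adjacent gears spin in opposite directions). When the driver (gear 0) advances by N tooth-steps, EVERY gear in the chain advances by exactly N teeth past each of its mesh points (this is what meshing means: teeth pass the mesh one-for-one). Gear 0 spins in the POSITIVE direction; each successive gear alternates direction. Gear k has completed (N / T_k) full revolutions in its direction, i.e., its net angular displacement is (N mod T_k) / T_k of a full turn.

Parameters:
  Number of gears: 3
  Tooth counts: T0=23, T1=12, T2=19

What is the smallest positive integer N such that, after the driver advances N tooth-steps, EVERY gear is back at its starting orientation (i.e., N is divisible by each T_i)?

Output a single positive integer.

Answer: 5244

Derivation:
Gear k returns to start when N is a multiple of T_k.
All gears at start simultaneously when N is a common multiple of [23, 12, 19]; the smallest such N is lcm(23, 12, 19).
Start: lcm = T0 = 23
Fold in T1=12: gcd(23, 12) = 1; lcm(23, 12) = 23 * 12 / 1 = 276 / 1 = 276
Fold in T2=19: gcd(276, 19) = 1; lcm(276, 19) = 276 * 19 / 1 = 5244 / 1 = 5244
Full cycle length = 5244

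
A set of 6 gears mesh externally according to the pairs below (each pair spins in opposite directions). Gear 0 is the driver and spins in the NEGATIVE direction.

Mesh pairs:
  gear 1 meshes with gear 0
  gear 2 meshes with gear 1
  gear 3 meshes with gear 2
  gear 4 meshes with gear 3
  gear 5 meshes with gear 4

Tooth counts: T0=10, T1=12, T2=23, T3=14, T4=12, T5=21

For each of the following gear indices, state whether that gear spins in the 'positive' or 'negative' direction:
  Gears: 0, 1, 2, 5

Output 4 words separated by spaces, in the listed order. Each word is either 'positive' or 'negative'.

Answer: negative positive negative positive

Derivation:
Gear 0 (driver): negative (depth 0)
  gear 1: meshes with gear 0 -> depth 1 -> positive (opposite of gear 0)
  gear 2: meshes with gear 1 -> depth 2 -> negative (opposite of gear 1)
  gear 3: meshes with gear 2 -> depth 3 -> positive (opposite of gear 2)
  gear 4: meshes with gear 3 -> depth 4 -> negative (opposite of gear 3)
  gear 5: meshes with gear 4 -> depth 5 -> positive (opposite of gear 4)
Queried indices 0, 1, 2, 5 -> negative, positive, negative, positive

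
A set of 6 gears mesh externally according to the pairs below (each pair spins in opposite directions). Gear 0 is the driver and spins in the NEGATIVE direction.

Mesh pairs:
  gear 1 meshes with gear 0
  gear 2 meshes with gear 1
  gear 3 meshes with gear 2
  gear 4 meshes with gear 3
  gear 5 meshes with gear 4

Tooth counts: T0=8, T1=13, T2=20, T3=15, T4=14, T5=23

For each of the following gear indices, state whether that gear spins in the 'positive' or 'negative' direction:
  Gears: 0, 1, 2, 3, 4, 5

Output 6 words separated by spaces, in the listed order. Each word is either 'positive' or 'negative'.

Answer: negative positive negative positive negative positive

Derivation:
Gear 0 (driver): negative (depth 0)
  gear 1: meshes with gear 0 -> depth 1 -> positive (opposite of gear 0)
  gear 2: meshes with gear 1 -> depth 2 -> negative (opposite of gear 1)
  gear 3: meshes with gear 2 -> depth 3 -> positive (opposite of gear 2)
  gear 4: meshes with gear 3 -> depth 4 -> negative (opposite of gear 3)
  gear 5: meshes with gear 4 -> depth 5 -> positive (opposite of gear 4)
Queried indices 0, 1, 2, 3, 4, 5 -> negative, positive, negative, positive, negative, positive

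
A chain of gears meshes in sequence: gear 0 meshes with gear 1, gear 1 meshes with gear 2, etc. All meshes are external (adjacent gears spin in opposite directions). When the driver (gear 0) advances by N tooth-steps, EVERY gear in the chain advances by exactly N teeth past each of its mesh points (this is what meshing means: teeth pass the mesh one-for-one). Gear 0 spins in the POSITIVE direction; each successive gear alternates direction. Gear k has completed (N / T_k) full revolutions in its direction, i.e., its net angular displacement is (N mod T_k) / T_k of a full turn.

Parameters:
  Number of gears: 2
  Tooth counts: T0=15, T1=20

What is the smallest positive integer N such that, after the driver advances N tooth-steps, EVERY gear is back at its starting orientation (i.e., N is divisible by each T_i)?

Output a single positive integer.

Gear k returns to start when N is a multiple of T_k.
All gears at start simultaneously when N is a common multiple of [15, 20]; the smallest such N is lcm(15, 20).
Start: lcm = T0 = 15
Fold in T1=20: gcd(15, 20) = 5; lcm(15, 20) = 15 * 20 / 5 = 300 / 5 = 60
Full cycle length = 60

Answer: 60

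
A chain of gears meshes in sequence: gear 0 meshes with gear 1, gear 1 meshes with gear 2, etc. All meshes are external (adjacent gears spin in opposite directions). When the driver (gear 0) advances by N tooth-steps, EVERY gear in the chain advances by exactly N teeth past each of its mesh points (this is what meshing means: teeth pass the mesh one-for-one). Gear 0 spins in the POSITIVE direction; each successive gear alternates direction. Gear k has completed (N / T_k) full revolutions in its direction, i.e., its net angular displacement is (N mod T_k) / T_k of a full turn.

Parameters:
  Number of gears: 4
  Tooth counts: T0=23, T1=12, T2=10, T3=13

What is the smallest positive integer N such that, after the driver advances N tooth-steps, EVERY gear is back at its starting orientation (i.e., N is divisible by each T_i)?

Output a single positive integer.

Gear k returns to start when N is a multiple of T_k.
All gears at start simultaneously when N is a common multiple of [23, 12, 10, 13]; the smallest such N is lcm(23, 12, 10, 13).
Start: lcm = T0 = 23
Fold in T1=12: gcd(23, 12) = 1; lcm(23, 12) = 23 * 12 / 1 = 276 / 1 = 276
Fold in T2=10: gcd(276, 10) = 2; lcm(276, 10) = 276 * 10 / 2 = 2760 / 2 = 1380
Fold in T3=13: gcd(1380, 13) = 1; lcm(1380, 13) = 1380 * 13 / 1 = 17940 / 1 = 17940
Full cycle length = 17940

Answer: 17940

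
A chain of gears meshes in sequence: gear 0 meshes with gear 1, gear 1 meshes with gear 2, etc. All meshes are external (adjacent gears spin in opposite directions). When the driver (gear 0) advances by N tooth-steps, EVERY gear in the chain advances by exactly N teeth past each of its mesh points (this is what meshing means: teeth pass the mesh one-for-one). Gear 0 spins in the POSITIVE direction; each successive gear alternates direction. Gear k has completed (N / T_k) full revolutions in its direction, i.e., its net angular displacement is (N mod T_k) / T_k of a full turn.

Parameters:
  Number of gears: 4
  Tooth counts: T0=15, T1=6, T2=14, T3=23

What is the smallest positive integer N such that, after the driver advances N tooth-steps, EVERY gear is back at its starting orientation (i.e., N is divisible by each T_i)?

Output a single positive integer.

Gear k returns to start when N is a multiple of T_k.
All gears at start simultaneously when N is a common multiple of [15, 6, 14, 23]; the smallest such N is lcm(15, 6, 14, 23).
Start: lcm = T0 = 15
Fold in T1=6: gcd(15, 6) = 3; lcm(15, 6) = 15 * 6 / 3 = 90 / 3 = 30
Fold in T2=14: gcd(30, 14) = 2; lcm(30, 14) = 30 * 14 / 2 = 420 / 2 = 210
Fold in T3=23: gcd(210, 23) = 1; lcm(210, 23) = 210 * 23 / 1 = 4830 / 1 = 4830
Full cycle length = 4830

Answer: 4830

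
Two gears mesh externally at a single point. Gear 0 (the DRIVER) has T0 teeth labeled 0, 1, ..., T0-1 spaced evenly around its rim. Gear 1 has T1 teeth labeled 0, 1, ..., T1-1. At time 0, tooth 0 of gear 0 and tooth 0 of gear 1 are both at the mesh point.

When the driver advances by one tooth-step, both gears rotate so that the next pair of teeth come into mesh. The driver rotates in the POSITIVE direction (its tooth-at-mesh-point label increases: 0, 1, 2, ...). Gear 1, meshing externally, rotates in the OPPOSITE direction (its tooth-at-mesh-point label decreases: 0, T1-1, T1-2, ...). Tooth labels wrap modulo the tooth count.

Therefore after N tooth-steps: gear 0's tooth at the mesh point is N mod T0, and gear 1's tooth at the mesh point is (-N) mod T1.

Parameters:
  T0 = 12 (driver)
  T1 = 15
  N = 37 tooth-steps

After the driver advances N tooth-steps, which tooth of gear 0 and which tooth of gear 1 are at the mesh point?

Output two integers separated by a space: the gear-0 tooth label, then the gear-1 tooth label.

Gear 0 (driver, T0=12): tooth at mesh = N mod T0
  37 = 3 * 12 + 1, so 37 mod 12 = 1
  gear 0 tooth = 1
Gear 1 (driven, T1=15): tooth at mesh = (-N) mod T1
  37 = 2 * 15 + 7, so 37 mod 15 = 7
  (-37) mod 15 = (-7) mod 15 = 15 - 7 = 8
Mesh after 37 steps: gear-0 tooth 1 meets gear-1 tooth 8

Answer: 1 8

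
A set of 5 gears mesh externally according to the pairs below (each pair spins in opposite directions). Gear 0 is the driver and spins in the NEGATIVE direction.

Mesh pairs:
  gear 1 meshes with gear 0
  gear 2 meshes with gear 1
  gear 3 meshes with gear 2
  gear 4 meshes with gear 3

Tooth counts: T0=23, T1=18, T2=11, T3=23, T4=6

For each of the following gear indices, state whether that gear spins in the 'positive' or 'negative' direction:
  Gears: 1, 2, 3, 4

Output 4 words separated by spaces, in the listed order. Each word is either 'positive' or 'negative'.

Answer: positive negative positive negative

Derivation:
Gear 0 (driver): negative (depth 0)
  gear 1: meshes with gear 0 -> depth 1 -> positive (opposite of gear 0)
  gear 2: meshes with gear 1 -> depth 2 -> negative (opposite of gear 1)
  gear 3: meshes with gear 2 -> depth 3 -> positive (opposite of gear 2)
  gear 4: meshes with gear 3 -> depth 4 -> negative (opposite of gear 3)
Queried indices 1, 2, 3, 4 -> positive, negative, positive, negative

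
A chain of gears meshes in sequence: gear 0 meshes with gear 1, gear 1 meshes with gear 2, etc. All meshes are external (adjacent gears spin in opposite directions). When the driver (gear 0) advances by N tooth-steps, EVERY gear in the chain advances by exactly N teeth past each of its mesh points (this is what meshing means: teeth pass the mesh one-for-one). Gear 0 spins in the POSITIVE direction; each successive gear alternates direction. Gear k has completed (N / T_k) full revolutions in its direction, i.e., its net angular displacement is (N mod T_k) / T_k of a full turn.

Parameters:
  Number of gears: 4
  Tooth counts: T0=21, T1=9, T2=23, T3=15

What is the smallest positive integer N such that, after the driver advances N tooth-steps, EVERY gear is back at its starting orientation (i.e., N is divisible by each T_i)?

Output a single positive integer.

Gear k returns to start when N is a multiple of T_k.
All gears at start simultaneously when N is a common multiple of [21, 9, 23, 15]; the smallest such N is lcm(21, 9, 23, 15).
Start: lcm = T0 = 21
Fold in T1=9: gcd(21, 9) = 3; lcm(21, 9) = 21 * 9 / 3 = 189 / 3 = 63
Fold in T2=23: gcd(63, 23) = 1; lcm(63, 23) = 63 * 23 / 1 = 1449 / 1 = 1449
Fold in T3=15: gcd(1449, 15) = 3; lcm(1449, 15) = 1449 * 15 / 3 = 21735 / 3 = 7245
Full cycle length = 7245

Answer: 7245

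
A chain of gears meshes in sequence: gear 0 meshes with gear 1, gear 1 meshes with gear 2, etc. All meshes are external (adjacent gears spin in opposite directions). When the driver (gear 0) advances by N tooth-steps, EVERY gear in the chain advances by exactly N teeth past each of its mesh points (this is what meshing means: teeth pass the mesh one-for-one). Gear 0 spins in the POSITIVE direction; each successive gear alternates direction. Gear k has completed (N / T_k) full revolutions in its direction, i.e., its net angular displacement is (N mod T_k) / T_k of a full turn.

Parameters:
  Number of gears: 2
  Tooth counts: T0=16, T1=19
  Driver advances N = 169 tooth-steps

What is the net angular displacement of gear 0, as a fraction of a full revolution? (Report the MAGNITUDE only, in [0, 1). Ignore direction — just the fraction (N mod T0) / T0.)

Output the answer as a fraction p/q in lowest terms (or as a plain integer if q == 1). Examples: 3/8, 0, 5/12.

Answer: 9/16

Derivation:
Chain of 2 gears, tooth counts: [16, 19]
  gear 0: T0=16, direction=positive, advance = 169 mod 16 = 9 teeth = 9/16 turn
  gear 1: T1=19, direction=negative, advance = 169 mod 19 = 17 teeth = 17/19 turn
Gear 0: 169 mod 16 = 9
Fraction = 9 / 16 = 9/16 (gcd(9,16)=1) = 9/16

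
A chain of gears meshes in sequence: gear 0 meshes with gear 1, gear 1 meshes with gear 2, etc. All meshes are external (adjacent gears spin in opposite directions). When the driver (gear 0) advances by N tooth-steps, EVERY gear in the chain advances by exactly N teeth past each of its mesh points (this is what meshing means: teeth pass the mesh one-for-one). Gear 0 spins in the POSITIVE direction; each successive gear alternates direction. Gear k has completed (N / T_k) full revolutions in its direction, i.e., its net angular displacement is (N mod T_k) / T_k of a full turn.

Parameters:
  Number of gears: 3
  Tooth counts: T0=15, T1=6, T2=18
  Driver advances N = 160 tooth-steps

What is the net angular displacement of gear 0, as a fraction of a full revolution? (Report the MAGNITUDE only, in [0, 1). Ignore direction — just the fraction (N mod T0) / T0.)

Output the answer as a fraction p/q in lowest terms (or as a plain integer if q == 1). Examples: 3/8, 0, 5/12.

Answer: 2/3

Derivation:
Chain of 3 gears, tooth counts: [15, 6, 18]
  gear 0: T0=15, direction=positive, advance = 160 mod 15 = 10 teeth = 10/15 turn
  gear 1: T1=6, direction=negative, advance = 160 mod 6 = 4 teeth = 4/6 turn
  gear 2: T2=18, direction=positive, advance = 160 mod 18 = 16 teeth = 16/18 turn
Gear 0: 160 mod 15 = 10
Fraction = 10 / 15 = 2/3 (gcd(10,15)=5) = 2/3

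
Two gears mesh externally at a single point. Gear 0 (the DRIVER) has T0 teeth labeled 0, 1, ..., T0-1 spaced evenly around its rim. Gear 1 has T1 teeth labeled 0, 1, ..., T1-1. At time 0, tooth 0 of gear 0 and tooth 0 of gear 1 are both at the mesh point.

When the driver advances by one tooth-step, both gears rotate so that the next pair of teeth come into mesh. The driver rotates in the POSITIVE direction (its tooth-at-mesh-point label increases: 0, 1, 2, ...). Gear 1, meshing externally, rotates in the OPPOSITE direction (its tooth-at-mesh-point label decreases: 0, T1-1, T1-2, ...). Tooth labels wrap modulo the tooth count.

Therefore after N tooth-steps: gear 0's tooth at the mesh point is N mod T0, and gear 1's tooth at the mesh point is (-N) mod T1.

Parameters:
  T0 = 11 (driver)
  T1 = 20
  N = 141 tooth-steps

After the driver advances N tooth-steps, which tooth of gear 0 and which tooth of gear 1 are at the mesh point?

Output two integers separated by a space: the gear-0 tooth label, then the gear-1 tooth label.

Gear 0 (driver, T0=11): tooth at mesh = N mod T0
  141 = 12 * 11 + 9, so 141 mod 11 = 9
  gear 0 tooth = 9
Gear 1 (driven, T1=20): tooth at mesh = (-N) mod T1
  141 = 7 * 20 + 1, so 141 mod 20 = 1
  (-141) mod 20 = (-1) mod 20 = 20 - 1 = 19
Mesh after 141 steps: gear-0 tooth 9 meets gear-1 tooth 19

Answer: 9 19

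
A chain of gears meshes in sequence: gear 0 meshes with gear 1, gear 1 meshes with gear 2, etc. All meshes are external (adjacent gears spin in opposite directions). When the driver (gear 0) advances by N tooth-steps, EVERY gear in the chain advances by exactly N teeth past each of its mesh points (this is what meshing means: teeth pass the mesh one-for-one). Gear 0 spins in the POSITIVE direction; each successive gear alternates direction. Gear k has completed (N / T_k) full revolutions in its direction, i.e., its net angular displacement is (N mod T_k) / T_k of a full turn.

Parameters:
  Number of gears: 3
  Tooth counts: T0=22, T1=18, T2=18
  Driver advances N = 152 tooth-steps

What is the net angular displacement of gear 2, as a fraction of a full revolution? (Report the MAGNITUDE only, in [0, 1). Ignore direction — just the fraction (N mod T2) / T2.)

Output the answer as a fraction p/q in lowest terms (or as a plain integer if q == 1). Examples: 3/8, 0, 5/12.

Chain of 3 gears, tooth counts: [22, 18, 18]
  gear 0: T0=22, direction=positive, advance = 152 mod 22 = 20 teeth = 20/22 turn
  gear 1: T1=18, direction=negative, advance = 152 mod 18 = 8 teeth = 8/18 turn
  gear 2: T2=18, direction=positive, advance = 152 mod 18 = 8 teeth = 8/18 turn
Gear 2: 152 mod 18 = 8
Fraction = 8 / 18 = 4/9 (gcd(8,18)=2) = 4/9

Answer: 4/9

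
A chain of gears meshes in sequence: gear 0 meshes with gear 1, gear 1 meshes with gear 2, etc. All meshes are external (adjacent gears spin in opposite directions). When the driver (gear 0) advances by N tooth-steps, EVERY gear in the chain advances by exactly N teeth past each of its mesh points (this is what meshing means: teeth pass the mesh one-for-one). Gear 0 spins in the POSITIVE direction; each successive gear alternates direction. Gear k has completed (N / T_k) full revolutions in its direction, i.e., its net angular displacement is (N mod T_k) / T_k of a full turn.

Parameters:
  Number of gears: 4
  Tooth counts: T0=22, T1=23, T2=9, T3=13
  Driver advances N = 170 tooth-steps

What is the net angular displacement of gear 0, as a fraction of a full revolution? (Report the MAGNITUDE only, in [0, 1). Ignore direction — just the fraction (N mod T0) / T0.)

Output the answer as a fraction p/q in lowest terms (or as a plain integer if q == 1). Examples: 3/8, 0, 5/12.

Chain of 4 gears, tooth counts: [22, 23, 9, 13]
  gear 0: T0=22, direction=positive, advance = 170 mod 22 = 16 teeth = 16/22 turn
  gear 1: T1=23, direction=negative, advance = 170 mod 23 = 9 teeth = 9/23 turn
  gear 2: T2=9, direction=positive, advance = 170 mod 9 = 8 teeth = 8/9 turn
  gear 3: T3=13, direction=negative, advance = 170 mod 13 = 1 teeth = 1/13 turn
Gear 0: 170 mod 22 = 16
Fraction = 16 / 22 = 8/11 (gcd(16,22)=2) = 8/11

Answer: 8/11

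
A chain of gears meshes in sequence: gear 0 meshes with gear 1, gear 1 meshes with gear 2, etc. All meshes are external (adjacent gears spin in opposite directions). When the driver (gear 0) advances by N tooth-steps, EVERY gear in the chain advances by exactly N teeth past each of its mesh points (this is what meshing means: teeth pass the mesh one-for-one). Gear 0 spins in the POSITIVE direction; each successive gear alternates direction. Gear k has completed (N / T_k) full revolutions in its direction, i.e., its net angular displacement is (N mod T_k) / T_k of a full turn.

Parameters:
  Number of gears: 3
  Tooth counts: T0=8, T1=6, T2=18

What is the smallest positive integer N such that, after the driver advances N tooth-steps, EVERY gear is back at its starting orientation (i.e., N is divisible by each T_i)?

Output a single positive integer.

Gear k returns to start when N is a multiple of T_k.
All gears at start simultaneously when N is a common multiple of [8, 6, 18]; the smallest such N is lcm(8, 6, 18).
Start: lcm = T0 = 8
Fold in T1=6: gcd(8, 6) = 2; lcm(8, 6) = 8 * 6 / 2 = 48 / 2 = 24
Fold in T2=18: gcd(24, 18) = 6; lcm(24, 18) = 24 * 18 / 6 = 432 / 6 = 72
Full cycle length = 72

Answer: 72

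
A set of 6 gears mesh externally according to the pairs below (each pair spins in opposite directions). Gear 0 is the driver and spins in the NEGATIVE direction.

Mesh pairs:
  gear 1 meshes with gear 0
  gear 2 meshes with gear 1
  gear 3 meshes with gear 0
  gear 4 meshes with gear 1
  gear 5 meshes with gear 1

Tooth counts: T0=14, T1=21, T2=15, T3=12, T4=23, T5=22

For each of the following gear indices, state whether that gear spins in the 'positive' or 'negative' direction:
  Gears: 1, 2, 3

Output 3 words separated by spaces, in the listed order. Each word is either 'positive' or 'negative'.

Answer: positive negative positive

Derivation:
Gear 0 (driver): negative (depth 0)
  gear 1: meshes with gear 0 -> depth 1 -> positive (opposite of gear 0)
  gear 2: meshes with gear 1 -> depth 2 -> negative (opposite of gear 1)
  gear 3: meshes with gear 0 -> depth 1 -> positive (opposite of gear 0)
  gear 4: meshes with gear 1 -> depth 2 -> negative (opposite of gear 1)
  gear 5: meshes with gear 1 -> depth 2 -> negative (opposite of gear 1)
Queried indices 1, 2, 3 -> positive, negative, positive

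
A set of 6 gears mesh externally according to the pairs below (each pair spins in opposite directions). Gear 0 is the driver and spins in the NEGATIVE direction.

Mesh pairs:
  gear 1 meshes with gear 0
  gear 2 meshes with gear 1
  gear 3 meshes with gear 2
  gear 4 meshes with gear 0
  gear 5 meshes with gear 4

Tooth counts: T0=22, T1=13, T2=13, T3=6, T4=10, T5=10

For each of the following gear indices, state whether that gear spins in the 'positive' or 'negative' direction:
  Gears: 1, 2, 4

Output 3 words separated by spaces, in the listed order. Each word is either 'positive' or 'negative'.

Answer: positive negative positive

Derivation:
Gear 0 (driver): negative (depth 0)
  gear 1: meshes with gear 0 -> depth 1 -> positive (opposite of gear 0)
  gear 2: meshes with gear 1 -> depth 2 -> negative (opposite of gear 1)
  gear 3: meshes with gear 2 -> depth 3 -> positive (opposite of gear 2)
  gear 4: meshes with gear 0 -> depth 1 -> positive (opposite of gear 0)
  gear 5: meshes with gear 4 -> depth 2 -> negative (opposite of gear 4)
Queried indices 1, 2, 4 -> positive, negative, positive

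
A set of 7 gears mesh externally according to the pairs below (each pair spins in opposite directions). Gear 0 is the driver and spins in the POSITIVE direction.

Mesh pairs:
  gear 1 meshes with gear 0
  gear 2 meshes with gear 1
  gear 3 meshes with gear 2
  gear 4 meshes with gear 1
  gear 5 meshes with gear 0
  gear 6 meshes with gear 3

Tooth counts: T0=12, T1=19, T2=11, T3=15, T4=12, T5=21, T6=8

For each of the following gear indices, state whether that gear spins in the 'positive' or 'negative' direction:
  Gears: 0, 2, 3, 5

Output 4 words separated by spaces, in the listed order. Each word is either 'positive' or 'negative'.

Gear 0 (driver): positive (depth 0)
  gear 1: meshes with gear 0 -> depth 1 -> negative (opposite of gear 0)
  gear 2: meshes with gear 1 -> depth 2 -> positive (opposite of gear 1)
  gear 3: meshes with gear 2 -> depth 3 -> negative (opposite of gear 2)
  gear 4: meshes with gear 1 -> depth 2 -> positive (opposite of gear 1)
  gear 5: meshes with gear 0 -> depth 1 -> negative (opposite of gear 0)
  gear 6: meshes with gear 3 -> depth 4 -> positive (opposite of gear 3)
Queried indices 0, 2, 3, 5 -> positive, positive, negative, negative

Answer: positive positive negative negative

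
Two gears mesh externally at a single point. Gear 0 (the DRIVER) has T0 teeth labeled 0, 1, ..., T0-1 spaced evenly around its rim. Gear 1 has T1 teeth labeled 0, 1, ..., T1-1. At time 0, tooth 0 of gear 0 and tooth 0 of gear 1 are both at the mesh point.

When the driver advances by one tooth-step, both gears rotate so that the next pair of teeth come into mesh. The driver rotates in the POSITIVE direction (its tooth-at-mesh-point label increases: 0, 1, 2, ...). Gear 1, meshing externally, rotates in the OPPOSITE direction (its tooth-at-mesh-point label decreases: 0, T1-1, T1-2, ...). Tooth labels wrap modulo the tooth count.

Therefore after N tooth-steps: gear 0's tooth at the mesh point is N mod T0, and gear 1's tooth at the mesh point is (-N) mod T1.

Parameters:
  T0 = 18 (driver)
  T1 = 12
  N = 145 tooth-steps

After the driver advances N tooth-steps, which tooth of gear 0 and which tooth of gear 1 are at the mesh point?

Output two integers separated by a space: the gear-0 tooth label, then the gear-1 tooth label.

Gear 0 (driver, T0=18): tooth at mesh = N mod T0
  145 = 8 * 18 + 1, so 145 mod 18 = 1
  gear 0 tooth = 1
Gear 1 (driven, T1=12): tooth at mesh = (-N) mod T1
  145 = 12 * 12 + 1, so 145 mod 12 = 1
  (-145) mod 12 = (-1) mod 12 = 12 - 1 = 11
Mesh after 145 steps: gear-0 tooth 1 meets gear-1 tooth 11

Answer: 1 11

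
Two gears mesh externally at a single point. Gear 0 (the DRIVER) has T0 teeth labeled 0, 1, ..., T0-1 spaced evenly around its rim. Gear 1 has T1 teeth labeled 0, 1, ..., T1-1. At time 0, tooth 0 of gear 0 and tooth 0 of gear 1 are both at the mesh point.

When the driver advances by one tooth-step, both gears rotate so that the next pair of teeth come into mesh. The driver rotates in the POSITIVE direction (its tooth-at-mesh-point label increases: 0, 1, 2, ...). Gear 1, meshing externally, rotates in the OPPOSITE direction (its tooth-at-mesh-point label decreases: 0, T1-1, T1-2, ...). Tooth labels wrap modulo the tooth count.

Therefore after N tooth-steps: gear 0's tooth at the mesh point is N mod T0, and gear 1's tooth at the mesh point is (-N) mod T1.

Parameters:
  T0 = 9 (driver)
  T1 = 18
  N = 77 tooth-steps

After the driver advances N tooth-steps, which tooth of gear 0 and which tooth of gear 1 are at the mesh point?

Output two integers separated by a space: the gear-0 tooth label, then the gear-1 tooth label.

Gear 0 (driver, T0=9): tooth at mesh = N mod T0
  77 = 8 * 9 + 5, so 77 mod 9 = 5
  gear 0 tooth = 5
Gear 1 (driven, T1=18): tooth at mesh = (-N) mod T1
  77 = 4 * 18 + 5, so 77 mod 18 = 5
  (-77) mod 18 = (-5) mod 18 = 18 - 5 = 13
Mesh after 77 steps: gear-0 tooth 5 meets gear-1 tooth 13

Answer: 5 13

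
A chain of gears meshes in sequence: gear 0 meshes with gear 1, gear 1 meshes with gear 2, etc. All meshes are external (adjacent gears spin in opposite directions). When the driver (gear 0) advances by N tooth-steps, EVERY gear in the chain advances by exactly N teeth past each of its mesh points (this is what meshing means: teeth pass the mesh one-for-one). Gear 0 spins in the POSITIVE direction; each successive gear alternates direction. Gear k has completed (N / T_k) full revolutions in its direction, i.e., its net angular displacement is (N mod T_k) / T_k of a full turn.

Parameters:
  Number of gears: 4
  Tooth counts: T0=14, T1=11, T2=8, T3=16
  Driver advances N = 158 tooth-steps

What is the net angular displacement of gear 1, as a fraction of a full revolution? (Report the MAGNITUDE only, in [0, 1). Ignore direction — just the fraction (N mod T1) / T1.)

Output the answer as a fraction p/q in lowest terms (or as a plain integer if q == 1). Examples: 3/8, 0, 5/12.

Answer: 4/11

Derivation:
Chain of 4 gears, tooth counts: [14, 11, 8, 16]
  gear 0: T0=14, direction=positive, advance = 158 mod 14 = 4 teeth = 4/14 turn
  gear 1: T1=11, direction=negative, advance = 158 mod 11 = 4 teeth = 4/11 turn
  gear 2: T2=8, direction=positive, advance = 158 mod 8 = 6 teeth = 6/8 turn
  gear 3: T3=16, direction=negative, advance = 158 mod 16 = 14 teeth = 14/16 turn
Gear 1: 158 mod 11 = 4
Fraction = 4 / 11 = 4/11 (gcd(4,11)=1) = 4/11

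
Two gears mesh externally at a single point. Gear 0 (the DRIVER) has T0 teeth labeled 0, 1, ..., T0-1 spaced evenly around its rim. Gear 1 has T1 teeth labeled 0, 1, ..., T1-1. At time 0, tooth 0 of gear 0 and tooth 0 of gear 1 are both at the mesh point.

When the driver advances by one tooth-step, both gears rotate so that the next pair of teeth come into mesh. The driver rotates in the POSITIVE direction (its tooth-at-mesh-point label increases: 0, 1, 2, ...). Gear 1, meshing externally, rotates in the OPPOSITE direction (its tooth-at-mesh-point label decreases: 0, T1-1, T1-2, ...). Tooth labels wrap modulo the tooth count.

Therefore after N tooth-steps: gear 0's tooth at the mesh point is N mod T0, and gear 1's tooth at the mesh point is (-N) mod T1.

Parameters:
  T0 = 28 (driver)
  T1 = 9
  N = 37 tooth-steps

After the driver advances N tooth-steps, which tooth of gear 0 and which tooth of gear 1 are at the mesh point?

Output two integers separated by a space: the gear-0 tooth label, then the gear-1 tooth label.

Gear 0 (driver, T0=28): tooth at mesh = N mod T0
  37 = 1 * 28 + 9, so 37 mod 28 = 9
  gear 0 tooth = 9
Gear 1 (driven, T1=9): tooth at mesh = (-N) mod T1
  37 = 4 * 9 + 1, so 37 mod 9 = 1
  (-37) mod 9 = (-1) mod 9 = 9 - 1 = 8
Mesh after 37 steps: gear-0 tooth 9 meets gear-1 tooth 8

Answer: 9 8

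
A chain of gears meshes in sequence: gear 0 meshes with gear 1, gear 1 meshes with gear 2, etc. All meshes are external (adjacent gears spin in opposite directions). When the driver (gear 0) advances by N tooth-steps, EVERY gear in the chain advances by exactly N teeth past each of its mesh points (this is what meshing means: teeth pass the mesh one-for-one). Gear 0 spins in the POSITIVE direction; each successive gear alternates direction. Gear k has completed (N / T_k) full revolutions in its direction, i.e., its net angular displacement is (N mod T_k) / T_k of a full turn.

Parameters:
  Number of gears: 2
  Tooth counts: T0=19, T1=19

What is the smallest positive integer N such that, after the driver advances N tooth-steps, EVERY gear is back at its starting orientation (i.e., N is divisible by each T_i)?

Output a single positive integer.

Gear k returns to start when N is a multiple of T_k.
All gears at start simultaneously when N is a common multiple of [19, 19]; the smallest such N is lcm(19, 19).
Start: lcm = T0 = 19
Fold in T1=19: gcd(19, 19) = 19; lcm(19, 19) = 19 * 19 / 19 = 361 / 19 = 19
Full cycle length = 19

Answer: 19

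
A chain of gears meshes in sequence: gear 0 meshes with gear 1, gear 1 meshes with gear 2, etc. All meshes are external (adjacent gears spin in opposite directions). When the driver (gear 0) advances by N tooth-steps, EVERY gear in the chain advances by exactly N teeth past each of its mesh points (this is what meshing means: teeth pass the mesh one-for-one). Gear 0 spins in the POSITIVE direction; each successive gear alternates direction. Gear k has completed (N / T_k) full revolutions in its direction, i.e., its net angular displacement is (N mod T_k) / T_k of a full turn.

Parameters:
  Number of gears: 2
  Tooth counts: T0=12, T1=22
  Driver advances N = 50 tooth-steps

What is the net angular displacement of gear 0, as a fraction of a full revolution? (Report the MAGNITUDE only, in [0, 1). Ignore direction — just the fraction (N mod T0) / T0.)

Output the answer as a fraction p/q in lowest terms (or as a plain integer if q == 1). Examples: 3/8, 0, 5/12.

Chain of 2 gears, tooth counts: [12, 22]
  gear 0: T0=12, direction=positive, advance = 50 mod 12 = 2 teeth = 2/12 turn
  gear 1: T1=22, direction=negative, advance = 50 mod 22 = 6 teeth = 6/22 turn
Gear 0: 50 mod 12 = 2
Fraction = 2 / 12 = 1/6 (gcd(2,12)=2) = 1/6

Answer: 1/6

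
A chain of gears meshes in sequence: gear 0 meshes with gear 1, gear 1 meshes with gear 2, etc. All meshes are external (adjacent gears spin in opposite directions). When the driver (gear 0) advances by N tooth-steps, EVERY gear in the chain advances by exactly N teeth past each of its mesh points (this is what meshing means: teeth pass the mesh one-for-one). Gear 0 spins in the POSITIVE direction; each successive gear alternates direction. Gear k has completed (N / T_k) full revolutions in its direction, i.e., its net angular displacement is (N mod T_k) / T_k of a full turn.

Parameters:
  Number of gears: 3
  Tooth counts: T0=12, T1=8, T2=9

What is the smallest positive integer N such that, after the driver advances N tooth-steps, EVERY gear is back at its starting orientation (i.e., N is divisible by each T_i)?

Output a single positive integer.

Gear k returns to start when N is a multiple of T_k.
All gears at start simultaneously when N is a common multiple of [12, 8, 9]; the smallest such N is lcm(12, 8, 9).
Start: lcm = T0 = 12
Fold in T1=8: gcd(12, 8) = 4; lcm(12, 8) = 12 * 8 / 4 = 96 / 4 = 24
Fold in T2=9: gcd(24, 9) = 3; lcm(24, 9) = 24 * 9 / 3 = 216 / 3 = 72
Full cycle length = 72

Answer: 72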